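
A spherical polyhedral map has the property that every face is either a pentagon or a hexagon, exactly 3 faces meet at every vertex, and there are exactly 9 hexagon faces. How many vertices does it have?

38

Let x be the number of pentagons; then F = 9 + x.
Edge–face incidences: 2E = 6·9 + 5·x = 54 + 5x.
Every vertex has degree 3, so 3V = 2E.
Euler: V − E + F = 2 ⇒ (2E)/3 − E + (9 + x) = 2.
Multiply by 6: 2·(2E) − 3·(2E) + 6·(9 + x) = 12, i.e. 54 + 6x − (54 + 5x) = 12.
Collecting terms: x = 12.
Then 2E = 54 + 5·12 = 114, so E = 57, V = 2E/3 = 38, F = 9 + 12 = 21.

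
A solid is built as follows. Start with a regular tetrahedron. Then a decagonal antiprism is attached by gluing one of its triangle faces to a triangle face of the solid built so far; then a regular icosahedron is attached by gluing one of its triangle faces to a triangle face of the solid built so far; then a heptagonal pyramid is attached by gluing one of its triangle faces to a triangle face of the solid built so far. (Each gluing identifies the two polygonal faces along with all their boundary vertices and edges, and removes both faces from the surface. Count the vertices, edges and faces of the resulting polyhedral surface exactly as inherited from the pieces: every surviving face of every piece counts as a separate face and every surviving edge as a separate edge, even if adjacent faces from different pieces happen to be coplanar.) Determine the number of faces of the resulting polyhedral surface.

48

A regular tetrahedron: V=4, E=6, F=4.
Attach a decagonal antiprism (V=20, E=40, F=22) along a 3-gon: merge 3 vertices and 3 edges, delete both glued faces → V=21, E=43, F=24.
Attach a regular icosahedron (V=12, E=30, F=20) along a 3-gon: merge 3 vertices and 3 edges, delete both glued faces → V=30, E=70, F=42.
Attach a heptagonal pyramid (V=8, E=14, F=8) along a 3-gon: merge 3 vertices and 3 edges, delete both glued faces → V=35, E=81, F=48.
Check: V − E + F = 35 − 81 + 48 = 2.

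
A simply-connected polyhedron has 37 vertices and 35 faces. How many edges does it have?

Here V − E + F = 2.
E = V + F − (2) = 37 + 35 − (2) = 70.

70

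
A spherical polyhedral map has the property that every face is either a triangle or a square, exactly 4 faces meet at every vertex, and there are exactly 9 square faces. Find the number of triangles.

Let x be the number of triangles; then F = 9 + x.
Edge–face incidences: 2E = 4·9 + 3·x = 36 + 3x.
Every vertex has degree 4, so 4V = 2E.
Euler: V − E + F = 2 ⇒ (2E)/4 − E + (9 + x) = 2.
Multiply by 8: 2·(2E) − 4·(2E) + 8·(9 + x) = 16, i.e. 72 + 8x − 2·(36 + 3x) = 16.
Collecting terms: 2x = 16, so x = 8.
Then 2E = 36 + 3·8 = 60, so E = 30, V = 2E/4 = 15, F = 9 + 8 = 17.

8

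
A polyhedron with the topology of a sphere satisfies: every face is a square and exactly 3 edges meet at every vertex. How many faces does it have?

Each face has 4 edges and each edge borders two faces, so 2E = 4F.
Each vertex has degree 3, so 3V = 2E and hence V = 4F/3.
Euler: V − E + F = 2 ⇒ (4F/3) − (4F/2) + F = 2.
Multiply by 6: (8 − 12 + 6)F = 12, i.e. 2F = 12.
So F = 6, E = 4·6/2 = 12, V = 4·6/3 = 8.

6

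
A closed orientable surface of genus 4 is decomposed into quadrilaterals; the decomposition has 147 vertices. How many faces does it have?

153

χ = 2 − 2·4 = -6, and every face is a square so 4F = 2E.
V − E + F = -6 with E = 4F/2 gives 147 − (4/2 − 1)·F = -6, so F = 153 and E = 306.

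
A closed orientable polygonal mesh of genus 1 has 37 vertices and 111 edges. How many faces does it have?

74

For a closed orientable surface of genus 1, χ = 2 − 2·1 = 0.
F = 0 − V + E = 0 − 37 + 111 = 74.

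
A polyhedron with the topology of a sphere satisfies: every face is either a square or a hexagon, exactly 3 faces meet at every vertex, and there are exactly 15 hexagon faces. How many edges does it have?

Let x be the number of squares; then F = 15 + x.
Edge–face incidences: 2E = 6·15 + 4·x = 90 + 4x.
Every vertex has degree 3, so 3V = 2E.
Euler: V − E + F = 2 ⇒ (2E)/3 − E + (15 + x) = 2.
Multiply by 6: 2·(2E) − 3·(2E) + 6·(15 + x) = 12, i.e. 90 + 6x − (90 + 4x) = 12.
Collecting terms: 2x = 12, so x = 6.
Then 2E = 90 + 4·6 = 114, so E = 57, V = 2E/3 = 38, F = 15 + 6 = 21.

57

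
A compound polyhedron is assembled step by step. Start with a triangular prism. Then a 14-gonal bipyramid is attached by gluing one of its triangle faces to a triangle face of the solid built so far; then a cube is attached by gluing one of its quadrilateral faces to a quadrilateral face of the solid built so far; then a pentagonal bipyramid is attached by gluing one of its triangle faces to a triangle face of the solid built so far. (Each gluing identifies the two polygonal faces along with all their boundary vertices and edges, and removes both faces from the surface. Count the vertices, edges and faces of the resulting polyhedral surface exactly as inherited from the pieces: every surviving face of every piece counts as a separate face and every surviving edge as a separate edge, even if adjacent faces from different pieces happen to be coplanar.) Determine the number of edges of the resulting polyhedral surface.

68

A triangular prism: V=6, E=9, F=5.
Attach a 14-gonal bipyramid (V=16, E=42, F=28) along a 3-gon: merge 3 vertices and 3 edges, delete both glued faces → V=19, E=48, F=31.
Attach a cube (V=8, E=12, F=6) along a 4-gon: merge 4 vertices and 4 edges, delete both glued faces → V=23, E=56, F=35.
Attach a pentagonal bipyramid (V=7, E=15, F=10) along a 3-gon: merge 3 vertices and 3 edges, delete both glued faces → V=27, E=68, F=43.
Check: V − E + F = 27 − 68 + 43 = 2.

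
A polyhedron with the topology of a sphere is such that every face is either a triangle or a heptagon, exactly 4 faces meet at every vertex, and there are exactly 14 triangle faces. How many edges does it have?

Let x be the number of heptagons; then F = 14 + x.
Edge–face incidences: 2E = 3·14 + 7·x = 42 + 7x.
Every vertex has degree 4, so 4V = 2E.
Euler: V − E + F = 2 ⇒ (2E)/4 − E + (14 + x) = 2.
Multiply by 8: 2·(2E) − 4·(2E) + 8·(14 + x) = 16, i.e. 112 + 8x − 2·(42 + 7x) = 16.
Collecting terms: −6x + 28 = 16, so −6x = −12, so x = 2.
Then 2E = 42 + 7·2 = 56, so E = 28, V = 2E/4 = 14, F = 14 + 2 = 16.

28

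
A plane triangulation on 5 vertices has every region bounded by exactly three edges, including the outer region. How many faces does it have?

6

In a plane triangulation 3F = 2E and V − E + F = 2, so F = 2V − 4 = 2·5 − 4 = 6.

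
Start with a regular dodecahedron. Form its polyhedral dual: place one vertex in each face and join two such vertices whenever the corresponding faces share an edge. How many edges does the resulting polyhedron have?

30

The base solid has V = 20, E = 30, F = 12.
The dual swaps V and F and preserves E: V′ = F = 12, E′ = E = 30, F′ = V = 20.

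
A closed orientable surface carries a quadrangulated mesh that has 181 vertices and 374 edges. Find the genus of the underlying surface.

4

Every face is a square and each edge borders two faces, so 4F = 2·374, giving F = 187.
χ = V − E + F = 181 − 374 + 187 = -6.
For a closed orientable surface χ = 2 − 2g, so g = (2 − (-6))/2 = 4.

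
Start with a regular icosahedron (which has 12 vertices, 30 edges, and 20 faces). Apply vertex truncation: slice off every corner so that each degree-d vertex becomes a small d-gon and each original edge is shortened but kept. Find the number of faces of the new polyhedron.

32

Truncation replaces each original edge-end by a new vertex, so V′ = 2E = 60.
Each original edge survives, and each old vertex of degree d contributes d new edges; summing degrees gives Σd = 2E, so E′ = E + 2E = 3E = 90.
Each original face survives and each original vertex becomes one new face: F′ = F + V = 32.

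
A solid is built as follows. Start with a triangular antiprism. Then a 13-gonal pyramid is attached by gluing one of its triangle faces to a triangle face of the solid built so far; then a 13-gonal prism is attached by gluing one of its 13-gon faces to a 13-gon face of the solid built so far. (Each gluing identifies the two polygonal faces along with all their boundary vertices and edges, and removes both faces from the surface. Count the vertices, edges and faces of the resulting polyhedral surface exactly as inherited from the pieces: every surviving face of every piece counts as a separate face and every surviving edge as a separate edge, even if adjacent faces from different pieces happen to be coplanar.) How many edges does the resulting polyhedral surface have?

61

A triangular antiprism: V=6, E=12, F=8.
Attach a 13-gonal pyramid (V=14, E=26, F=14) along a 3-gon: merge 3 vertices and 3 edges, delete both glued faces → V=17, E=35, F=20.
Attach a 13-gonal prism (V=26, E=39, F=15) along a 13-gon: merge 13 vertices and 13 edges, delete both glued faces → V=30, E=61, F=33.
Check: V − E + F = 30 − 61 + 33 = 2.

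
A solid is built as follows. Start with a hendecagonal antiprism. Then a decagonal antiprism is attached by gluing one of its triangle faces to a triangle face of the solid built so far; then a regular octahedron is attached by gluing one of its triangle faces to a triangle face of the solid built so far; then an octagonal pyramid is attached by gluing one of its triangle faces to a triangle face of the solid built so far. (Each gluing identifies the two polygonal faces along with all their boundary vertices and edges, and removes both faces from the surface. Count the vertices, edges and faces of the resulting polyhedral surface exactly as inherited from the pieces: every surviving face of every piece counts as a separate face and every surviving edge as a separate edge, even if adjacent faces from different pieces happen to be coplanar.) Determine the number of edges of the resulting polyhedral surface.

103

A hendecagonal antiprism: V=22, E=44, F=24.
Attach a decagonal antiprism (V=20, E=40, F=22) along a 3-gon: merge 3 vertices and 3 edges, delete both glued faces → V=39, E=81, F=44.
Attach a regular octahedron (V=6, E=12, F=8) along a 3-gon: merge 3 vertices and 3 edges, delete both glued faces → V=42, E=90, F=50.
Attach an octagonal pyramid (V=9, E=16, F=9) along a 3-gon: merge 3 vertices and 3 edges, delete both glued faces → V=48, E=103, F=57.
Check: V − E + F = 48 − 103 + 57 = 2.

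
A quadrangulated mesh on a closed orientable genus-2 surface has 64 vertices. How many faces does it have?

66

χ = 2 − 2·2 = -2, and every face is a square so 4F = 2E.
V − E + F = -2 with E = 4F/2 gives 64 − (4/2 − 1)·F = -2, so F = 66 and E = 132.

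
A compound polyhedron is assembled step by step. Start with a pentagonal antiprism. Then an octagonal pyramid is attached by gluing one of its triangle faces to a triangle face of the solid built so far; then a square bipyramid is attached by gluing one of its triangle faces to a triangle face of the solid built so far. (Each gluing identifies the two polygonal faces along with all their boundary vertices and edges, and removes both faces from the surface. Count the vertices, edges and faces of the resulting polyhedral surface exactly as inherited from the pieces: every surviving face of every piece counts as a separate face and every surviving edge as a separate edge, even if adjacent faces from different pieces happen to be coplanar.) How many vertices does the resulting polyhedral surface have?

A pentagonal antiprism: V=10, E=20, F=12.
Attach an octagonal pyramid (V=9, E=16, F=9) along a 3-gon: merge 3 vertices and 3 edges, delete both glued faces → V=16, E=33, F=19.
Attach a square bipyramid (V=6, E=12, F=8) along a 3-gon: merge 3 vertices and 3 edges, delete both glued faces → V=19, E=42, F=25.
Check: V − E + F = 19 − 42 + 25 = 2.

19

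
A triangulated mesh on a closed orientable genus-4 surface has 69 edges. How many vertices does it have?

χ = 2 − 2·4 = -6, and every face is a triangle so 3F = 2E.
F = 2E/3 = 46. Then V = -6 + E − F = -6 + 69 − 46 = 17.

17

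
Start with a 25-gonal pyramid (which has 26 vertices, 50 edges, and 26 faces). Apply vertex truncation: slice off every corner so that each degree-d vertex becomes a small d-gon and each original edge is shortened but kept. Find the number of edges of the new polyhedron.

150

Truncation replaces each original edge-end by a new vertex, so V′ = 2E = 100.
Each original edge survives, and each old vertex of degree d contributes d new edges; summing degrees gives Σd = 2E, so E′ = E + 2E = 3E = 150.
Each original face survives and each original vertex becomes one new face: F′ = F + V = 52.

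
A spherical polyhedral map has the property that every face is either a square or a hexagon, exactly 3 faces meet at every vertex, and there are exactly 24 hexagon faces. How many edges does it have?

Let x be the number of squares; then F = 24 + x.
Edge–face incidences: 2E = 6·24 + 4·x = 144 + 4x.
Every vertex has degree 3, so 3V = 2E.
Euler: V − E + F = 2 ⇒ (2E)/3 − E + (24 + x) = 2.
Multiply by 6: 2·(2E) − 3·(2E) + 6·(24 + x) = 12, i.e. 144 + 6x − (144 + 4x) = 12.
Collecting terms: 2x = 12, so x = 6.
Then 2E = 144 + 4·6 = 168, so E = 84, V = 2E/3 = 56, F = 24 + 6 = 30.

84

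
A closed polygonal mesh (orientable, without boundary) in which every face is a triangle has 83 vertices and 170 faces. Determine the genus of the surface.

Every face is a triangle, so 2E = 3·170 = 510, giving E = 255.
χ = V − E + F = 83 − 255 + 170 = -2.
For a closed orientable surface χ = 2 − 2g, so g = (2 − (-2))/2 = 2.

2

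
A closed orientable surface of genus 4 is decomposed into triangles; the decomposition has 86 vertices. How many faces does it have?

184

χ = 2 − 2·4 = -6, and every face is a triangle so 3F = 2E.
V − E + F = -6 with E = 3F/2 gives 86 − (3/2 − 1)·F = -6, so F = 184 and E = 276.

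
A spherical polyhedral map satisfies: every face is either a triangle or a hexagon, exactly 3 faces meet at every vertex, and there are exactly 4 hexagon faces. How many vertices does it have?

12

Let x be the number of triangles; then F = 4 + x.
Edge–face incidences: 2E = 6·4 + 3·x = 24 + 3x.
Every vertex has degree 3, so 3V = 2E.
Euler: V − E + F = 2 ⇒ (2E)/3 − E + (4 + x) = 2.
Multiply by 6: 2·(2E) − 3·(2E) + 6·(4 + x) = 12, i.e. 24 + 6x − (24 + 3x) = 12.
Collecting terms: 3x = 12, so x = 4.
Then 2E = 24 + 3·4 = 36, so E = 18, V = 2E/3 = 12, F = 4 + 4 = 8.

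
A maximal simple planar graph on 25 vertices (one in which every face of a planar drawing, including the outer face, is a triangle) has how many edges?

In a plane triangulation 3F = 2E and V − E + F = 2, so E = 3V − 6 = 3·25 − 6 = 69.

69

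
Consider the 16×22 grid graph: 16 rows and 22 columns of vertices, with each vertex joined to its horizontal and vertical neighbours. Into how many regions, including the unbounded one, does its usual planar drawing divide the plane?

The grid has V = 16·22 = 352 vertices and E = 16·21 + 22·15 = 666 edges.
F = 2 − V + E = 2 − 352 + 666 = 316.

316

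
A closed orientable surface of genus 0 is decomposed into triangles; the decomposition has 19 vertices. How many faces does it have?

χ = 2 − 2·0 = 2, and every face is a triangle so 3F = 2E.
V − E + F = 2 with E = 3F/2 gives 19 − (3/2 − 1)·F = 2, so F = 34 and E = 51.

34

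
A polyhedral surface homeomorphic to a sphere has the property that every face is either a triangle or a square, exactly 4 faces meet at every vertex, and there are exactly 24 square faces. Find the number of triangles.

Let x be the number of triangles; then F = 24 + x.
Edge–face incidences: 2E = 4·24 + 3·x = 96 + 3x.
Every vertex has degree 4, so 4V = 2E.
Euler: V − E + F = 2 ⇒ (2E)/4 − E + (24 + x) = 2.
Multiply by 8: 2·(2E) − 4·(2E) + 8·(24 + x) = 16, i.e. 192 + 8x − 2·(96 + 3x) = 16.
Collecting terms: 2x = 16, so x = 8.
Then 2E = 96 + 3·8 = 120, so E = 60, V = 2E/4 = 30, F = 24 + 8 = 32.

8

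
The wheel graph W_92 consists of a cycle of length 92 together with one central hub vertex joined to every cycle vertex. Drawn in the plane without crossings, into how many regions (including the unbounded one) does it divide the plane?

W_92 has V = 92 + 1 = 93 vertices and E = 2·92 = 184 edges.
By Euler's formula F = 2 − V + E = 2 − 93 + 184 = 93.

93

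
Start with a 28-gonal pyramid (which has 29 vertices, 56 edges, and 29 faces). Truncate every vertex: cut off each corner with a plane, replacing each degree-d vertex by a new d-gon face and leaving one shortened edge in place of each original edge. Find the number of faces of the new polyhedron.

Truncation replaces each original edge-end by a new vertex, so V′ = 2E = 112.
Each original edge survives, and each old vertex of degree d contributes d new edges; summing degrees gives Σd = 2E, so E′ = E + 2E = 3E = 168.
Each original face survives and each original vertex becomes one new face: F′ = F + V = 58.

58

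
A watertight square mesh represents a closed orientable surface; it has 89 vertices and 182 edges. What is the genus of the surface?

Every face is a square and each edge borders two faces, so 4F = 2·182, giving F = 91.
χ = V − E + F = 89 − 182 + 91 = -2.
For a closed orientable surface χ = 2 − 2g, so g = (2 − (-2))/2 = 2.

2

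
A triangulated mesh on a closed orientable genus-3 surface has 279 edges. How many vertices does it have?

χ = 2 − 2·3 = -4, and every face is a triangle so 3F = 2E.
F = 2E/3 = 186. Then V = -4 + E − F = -4 + 279 − 186 = 89.

89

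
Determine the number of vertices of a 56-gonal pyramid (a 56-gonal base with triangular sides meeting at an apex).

57

A pyramid on an n-gon base has one n-gon and n triangles: V = 56 + 1 = 57, E = 2·56 = 112, F = 56 + 1 = 57.
Check: V − E + F = 57 − 112 + 57 = 2.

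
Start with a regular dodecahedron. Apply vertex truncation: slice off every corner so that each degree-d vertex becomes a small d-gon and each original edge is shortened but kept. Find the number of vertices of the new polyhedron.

60

The base solid has V = 20, E = 30, F = 12.
Truncation replaces each original edge-end by a new vertex, so V′ = 2E = 60.
Each original edge survives, and each old vertex of degree d contributes d new edges; summing degrees gives Σd = 2E, so E′ = E + 2E = 3E = 90.
Each original face survives and each original vertex becomes one new face: F′ = F + V = 32.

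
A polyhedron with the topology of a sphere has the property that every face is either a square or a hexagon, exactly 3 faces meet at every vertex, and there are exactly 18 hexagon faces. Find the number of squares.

Let x be the number of squares; then F = 18 + x.
Edge–face incidences: 2E = 6·18 + 4·x = 108 + 4x.
Every vertex has degree 3, so 3V = 2E.
Euler: V − E + F = 2 ⇒ (2E)/3 − E + (18 + x) = 2.
Multiply by 6: 2·(2E) − 3·(2E) + 6·(18 + x) = 12, i.e. 108 + 6x − (108 + 4x) = 12.
Collecting terms: 2x = 12, so x = 6.
Then 2E = 108 + 4·6 = 132, so E = 66, V = 2E/3 = 44, F = 18 + 6 = 24.

6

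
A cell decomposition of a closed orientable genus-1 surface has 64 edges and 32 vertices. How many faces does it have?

32

For a closed orientable surface of genus 1, χ = 2 − 2·1 = 0.
F = 0 − V + E = 0 − 32 + 64 = 32.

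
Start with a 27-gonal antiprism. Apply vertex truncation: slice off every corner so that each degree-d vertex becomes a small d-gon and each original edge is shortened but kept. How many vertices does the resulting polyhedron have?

The base solid has V = 54, E = 108, F = 56.
Truncation replaces each original edge-end by a new vertex, so V′ = 2E = 216.
Each original edge survives, and each old vertex of degree d contributes d new edges; summing degrees gives Σd = 2E, so E′ = E + 2E = 3E = 324.
Each original face survives and each original vertex becomes one new face: F′ = F + V = 110.

216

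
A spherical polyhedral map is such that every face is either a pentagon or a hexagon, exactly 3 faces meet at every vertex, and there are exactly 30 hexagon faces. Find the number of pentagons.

12

Let x be the number of pentagons; then F = 30 + x.
Edge–face incidences: 2E = 6·30 + 5·x = 180 + 5x.
Every vertex has degree 3, so 3V = 2E.
Euler: V − E + F = 2 ⇒ (2E)/3 − E + (30 + x) = 2.
Multiply by 6: 2·(2E) − 3·(2E) + 6·(30 + x) = 12, i.e. 180 + 6x − (180 + 5x) = 12.
Collecting terms: x = 12.
Then 2E = 180 + 5·12 = 240, so E = 120, V = 2E/3 = 80, F = 30 + 12 = 42.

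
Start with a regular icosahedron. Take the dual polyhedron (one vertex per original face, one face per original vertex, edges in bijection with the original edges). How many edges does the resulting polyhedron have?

The base solid has V = 12, E = 30, F = 20.
The dual swaps V and F and preserves E: V′ = F = 20, E′ = E = 30, F′ = V = 12.

30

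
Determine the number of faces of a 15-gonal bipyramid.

A bipyramid over an n-gon has 2n triangular faces and n + 2 vertices: V = 15 + 2 = 17, E = 3·15 = 45, F = 2·15 = 30.
Check: V − E + F = 17 − 45 + 30 = 2.

30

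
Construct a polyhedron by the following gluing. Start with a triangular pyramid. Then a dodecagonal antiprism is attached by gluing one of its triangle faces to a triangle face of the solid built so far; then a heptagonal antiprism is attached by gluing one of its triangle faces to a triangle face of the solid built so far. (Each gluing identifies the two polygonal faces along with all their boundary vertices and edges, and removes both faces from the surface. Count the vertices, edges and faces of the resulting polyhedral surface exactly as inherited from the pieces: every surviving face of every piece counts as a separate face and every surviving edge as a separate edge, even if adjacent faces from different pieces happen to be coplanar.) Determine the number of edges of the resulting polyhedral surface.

76

A triangular pyramid: V=4, E=6, F=4.
Attach a dodecagonal antiprism (V=24, E=48, F=26) along a 3-gon: merge 3 vertices and 3 edges, delete both glued faces → V=25, E=51, F=28.
Attach a heptagonal antiprism (V=14, E=28, F=16) along a 3-gon: merge 3 vertices and 3 edges, delete both glued faces → V=36, E=76, F=42.
Check: V − E + F = 36 − 76 + 42 = 2.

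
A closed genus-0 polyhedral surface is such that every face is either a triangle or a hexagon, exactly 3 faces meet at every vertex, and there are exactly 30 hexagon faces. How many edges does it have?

Let x be the number of triangles; then F = 30 + x.
Edge–face incidences: 2E = 6·30 + 3·x = 180 + 3x.
Every vertex has degree 3, so 3V = 2E.
Euler: V − E + F = 2 ⇒ (2E)/3 − E + (30 + x) = 2.
Multiply by 6: 2·(2E) − 3·(2E) + 6·(30 + x) = 12, i.e. 180 + 6x − (180 + 3x) = 12.
Collecting terms: 3x = 12, so x = 4.
Then 2E = 180 + 3·4 = 192, so E = 96, V = 2E/3 = 64, F = 30 + 4 = 34.

96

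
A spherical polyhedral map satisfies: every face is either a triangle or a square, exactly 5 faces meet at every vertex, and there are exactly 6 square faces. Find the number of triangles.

Let x be the number of triangles; then F = 6 + x.
Edge–face incidences: 2E = 4·6 + 3·x = 24 + 3x.
Every vertex has degree 5, so 5V = 2E.
Euler: V − E + F = 2 ⇒ (2E)/5 − E + (6 + x) = 2.
Multiply by 10: 2·(2E) − 5·(2E) + 10·(6 + x) = 20, i.e. 60 + 10x − 3·(24 + 3x) = 20.
Collecting terms: x − 12 = 20, so x = 32.
Then 2E = 24 + 3·32 = 120, so E = 60, V = 2E/5 = 24, F = 6 + 32 = 38.

32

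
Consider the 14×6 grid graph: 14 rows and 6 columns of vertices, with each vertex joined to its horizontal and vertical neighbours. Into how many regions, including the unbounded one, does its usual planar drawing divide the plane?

66

The grid has V = 14·6 = 84 vertices and E = 14·5 + 6·13 = 148 edges.
F = 2 − V + E = 2 − 84 + 148 = 66.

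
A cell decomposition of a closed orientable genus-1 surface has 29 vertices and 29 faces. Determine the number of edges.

58

For a closed orientable surface of genus 1, χ = 2 − 2·1 = 0.
E = V + F − (0) = 29 + 29 − (0) = 58.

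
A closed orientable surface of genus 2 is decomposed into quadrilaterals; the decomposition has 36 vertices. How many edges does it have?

χ = 2 − 2·2 = -2, and every face is a square so 4F = 2E.
V − E + F = -2 with E = 4F/2 gives 36 − (4/2 − 1)·F = -2, so F = 38 and E = 76.

76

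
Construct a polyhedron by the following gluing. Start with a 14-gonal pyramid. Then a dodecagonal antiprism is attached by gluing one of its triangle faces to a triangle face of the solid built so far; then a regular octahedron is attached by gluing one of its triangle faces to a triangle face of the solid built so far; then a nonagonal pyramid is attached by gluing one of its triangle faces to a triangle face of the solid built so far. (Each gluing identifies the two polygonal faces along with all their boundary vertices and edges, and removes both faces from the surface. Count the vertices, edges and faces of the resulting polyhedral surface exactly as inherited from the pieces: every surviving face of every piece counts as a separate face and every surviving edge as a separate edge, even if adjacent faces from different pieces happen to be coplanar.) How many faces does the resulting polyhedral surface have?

A 14-gonal pyramid: V=15, E=28, F=15.
Attach a dodecagonal antiprism (V=24, E=48, F=26) along a 3-gon: merge 3 vertices and 3 edges, delete both glued faces → V=36, E=73, F=39.
Attach a regular octahedron (V=6, E=12, F=8) along a 3-gon: merge 3 vertices and 3 edges, delete both glued faces → V=39, E=82, F=45.
Attach a nonagonal pyramid (V=10, E=18, F=10) along a 3-gon: merge 3 vertices and 3 edges, delete both glued faces → V=46, E=97, F=53.
Check: V − E + F = 46 − 97 + 53 = 2.

53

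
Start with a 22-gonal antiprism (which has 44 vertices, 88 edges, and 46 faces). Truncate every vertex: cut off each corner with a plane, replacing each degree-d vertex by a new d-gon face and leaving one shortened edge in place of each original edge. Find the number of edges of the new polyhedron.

264

Truncation replaces each original edge-end by a new vertex, so V′ = 2E = 176.
Each original edge survives, and each old vertex of degree d contributes d new edges; summing degrees gives Σd = 2E, so E′ = E + 2E = 3E = 264.
Each original face survives and each original vertex becomes one new face: F′ = F + V = 90.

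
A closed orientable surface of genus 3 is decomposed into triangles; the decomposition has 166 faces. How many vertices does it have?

79

χ = 2 − 2·3 = -4, and every face is a triangle so 3F = 2E.
E = 3·166/2 = 249. Then V = -4 + E − F = -4 + 249 − 166 = 79.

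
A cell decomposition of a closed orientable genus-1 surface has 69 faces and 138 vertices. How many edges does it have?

For a closed orientable surface of genus 1, χ = 2 − 2·1 = 0.
E = V + F − (0) = 138 + 69 − (0) = 207.

207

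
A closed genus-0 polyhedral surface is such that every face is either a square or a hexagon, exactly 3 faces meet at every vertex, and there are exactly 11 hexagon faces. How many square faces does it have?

6

Let x be the number of squares; then F = 11 + x.
Edge–face incidences: 2E = 6·11 + 4·x = 66 + 4x.
Every vertex has degree 3, so 3V = 2E.
Euler: V − E + F = 2 ⇒ (2E)/3 − E + (11 + x) = 2.
Multiply by 6: 2·(2E) − 3·(2E) + 6·(11 + x) = 12, i.e. 66 + 6x − (66 + 4x) = 12.
Collecting terms: 2x = 12, so x = 6.
Then 2E = 66 + 4·6 = 90, so E = 45, V = 2E/3 = 30, F = 11 + 6 = 17.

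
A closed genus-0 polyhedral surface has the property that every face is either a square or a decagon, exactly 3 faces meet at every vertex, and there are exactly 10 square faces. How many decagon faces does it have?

Let x be the number of decagons; then F = 10 + x.
Edge–face incidences: 2E = 4·10 + 10·x = 40 + 10x.
Every vertex has degree 3, so 3V = 2E.
Euler: V − E + F = 2 ⇒ (2E)/3 − E + (10 + x) = 2.
Multiply by 6: 2·(2E) − 3·(2E) + 6·(10 + x) = 12, i.e. 60 + 6x − (40 + 10x) = 12.
Collecting terms: −4x + 20 = 12, so −4x = −8, so x = 2.
Then 2E = 40 + 10·2 = 60, so E = 30, V = 2E/3 = 20, F = 10 + 2 = 12.

2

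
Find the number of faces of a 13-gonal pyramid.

A pyramid on an n-gon base has one n-gon and n triangles: V = 13 + 1 = 14, E = 2·13 = 26, F = 13 + 1 = 14.
Check: V − E + F = 14 − 26 + 14 = 2.

14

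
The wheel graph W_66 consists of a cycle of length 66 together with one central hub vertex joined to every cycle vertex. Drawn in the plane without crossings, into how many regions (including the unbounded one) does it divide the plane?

67

W_66 has V = 66 + 1 = 67 vertices and E = 2·66 = 132 edges.
By Euler's formula F = 2 − V + E = 2 − 67 + 132 = 67.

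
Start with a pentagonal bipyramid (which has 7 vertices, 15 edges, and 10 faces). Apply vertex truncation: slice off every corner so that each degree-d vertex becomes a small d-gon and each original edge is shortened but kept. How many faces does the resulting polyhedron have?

17

Truncation replaces each original edge-end by a new vertex, so V′ = 2E = 30.
Each original edge survives, and each old vertex of degree d contributes d new edges; summing degrees gives Σd = 2E, so E′ = E + 2E = 3E = 45.
Each original face survives and each original vertex becomes one new face: F′ = F + V = 17.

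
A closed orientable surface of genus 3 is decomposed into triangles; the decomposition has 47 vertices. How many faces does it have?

102

χ = 2 − 2·3 = -4, and every face is a triangle so 3F = 2E.
V − E + F = -4 with E = 3F/2 gives 47 − (3/2 − 1)·F = -4, so F = 102 and E = 153.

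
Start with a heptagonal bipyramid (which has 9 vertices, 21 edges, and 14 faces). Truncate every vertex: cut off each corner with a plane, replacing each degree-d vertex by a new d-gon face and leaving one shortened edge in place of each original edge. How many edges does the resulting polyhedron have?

Truncation replaces each original edge-end by a new vertex, so V′ = 2E = 42.
Each original edge survives, and each old vertex of degree d contributes d new edges; summing degrees gives Σd = 2E, so E′ = E + 2E = 3E = 63.
Each original face survives and each original vertex becomes one new face: F′ = F + V = 23.

63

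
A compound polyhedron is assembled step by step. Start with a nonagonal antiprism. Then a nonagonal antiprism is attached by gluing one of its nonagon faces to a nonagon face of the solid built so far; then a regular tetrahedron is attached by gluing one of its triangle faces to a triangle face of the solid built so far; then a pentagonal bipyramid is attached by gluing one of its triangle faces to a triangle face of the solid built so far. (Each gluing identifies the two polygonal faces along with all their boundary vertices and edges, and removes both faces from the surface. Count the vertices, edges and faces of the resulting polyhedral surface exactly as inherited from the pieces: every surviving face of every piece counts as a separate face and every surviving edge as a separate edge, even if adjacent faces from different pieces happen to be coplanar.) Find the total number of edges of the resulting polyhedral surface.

78

A nonagonal antiprism: V=18, E=36, F=20.
Attach a nonagonal antiprism (V=18, E=36, F=20) along a 9-gon: merge 9 vertices and 9 edges, delete both glued faces → V=27, E=63, F=38.
Attach a regular tetrahedron (V=4, E=6, F=4) along a 3-gon: merge 3 vertices and 3 edges, delete both glued faces → V=28, E=66, F=40.
Attach a pentagonal bipyramid (V=7, E=15, F=10) along a 3-gon: merge 3 vertices and 3 edges, delete both glued faces → V=32, E=78, F=48.
Check: V − E + F = 32 − 78 + 48 = 2.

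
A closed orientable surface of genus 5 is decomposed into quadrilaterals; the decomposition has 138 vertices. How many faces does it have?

146

χ = 2 − 2·5 = -8, and every face is a square so 4F = 2E.
V − E + F = -8 with E = 4F/2 gives 138 − (4/2 − 1)·F = -8, so F = 146 and E = 292.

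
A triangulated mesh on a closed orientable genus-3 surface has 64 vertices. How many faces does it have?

136

χ = 2 − 2·3 = -4, and every face is a triangle so 3F = 2E.
V − E + F = -4 with E = 3F/2 gives 64 − (3/2 − 1)·F = -4, so F = 136 and E = 204.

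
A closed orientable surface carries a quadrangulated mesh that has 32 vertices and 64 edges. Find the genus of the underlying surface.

1

Every face is a square and each edge borders two faces, so 4F = 2·64, giving F = 32.
χ = V − E + F = 32 − 64 + 32 = 0.
For a closed orientable surface χ = 2 − 2g, so g = (2 − (0))/2 = 1.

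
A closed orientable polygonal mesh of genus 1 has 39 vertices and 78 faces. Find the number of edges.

117

For a closed orientable surface of genus 1, χ = 2 − 2·1 = 0.
E = V + F − (0) = 39 + 78 − (0) = 117.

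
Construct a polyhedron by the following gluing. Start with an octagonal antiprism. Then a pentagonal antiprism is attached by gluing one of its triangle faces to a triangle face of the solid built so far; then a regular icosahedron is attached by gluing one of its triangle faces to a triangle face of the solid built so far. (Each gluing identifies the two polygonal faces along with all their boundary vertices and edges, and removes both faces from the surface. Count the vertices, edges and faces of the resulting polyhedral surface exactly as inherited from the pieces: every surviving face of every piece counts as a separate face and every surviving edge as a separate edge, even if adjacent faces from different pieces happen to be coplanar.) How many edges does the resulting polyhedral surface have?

76

An octagonal antiprism: V=16, E=32, F=18.
Attach a pentagonal antiprism (V=10, E=20, F=12) along a 3-gon: merge 3 vertices and 3 edges, delete both glued faces → V=23, E=49, F=28.
Attach a regular icosahedron (V=12, E=30, F=20) along a 3-gon: merge 3 vertices and 3 edges, delete both glued faces → V=32, E=76, F=46.
Check: V − E + F = 32 − 76 + 46 = 2.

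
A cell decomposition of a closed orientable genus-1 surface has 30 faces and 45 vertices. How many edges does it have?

75

For a closed orientable surface of genus 1, χ = 2 − 2·1 = 0.
E = V + F − (0) = 45 + 30 − (0) = 75.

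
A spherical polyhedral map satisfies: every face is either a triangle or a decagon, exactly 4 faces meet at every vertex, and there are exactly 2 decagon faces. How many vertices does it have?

20

Let x be the number of triangles; then F = 2 + x.
Edge–face incidences: 2E = 10·2 + 3·x = 20 + 3x.
Every vertex has degree 4, so 4V = 2E.
Euler: V − E + F = 2 ⇒ (2E)/4 − E + (2 + x) = 2.
Multiply by 8: 2·(2E) − 4·(2E) + 8·(2 + x) = 16, i.e. 16 + 8x − 2·(20 + 3x) = 16.
Collecting terms: 2x − 24 = 16, so 2x = 40, so x = 20.
Then 2E = 20 + 3·20 = 80, so E = 40, V = 2E/4 = 20, F = 2 + 20 = 22.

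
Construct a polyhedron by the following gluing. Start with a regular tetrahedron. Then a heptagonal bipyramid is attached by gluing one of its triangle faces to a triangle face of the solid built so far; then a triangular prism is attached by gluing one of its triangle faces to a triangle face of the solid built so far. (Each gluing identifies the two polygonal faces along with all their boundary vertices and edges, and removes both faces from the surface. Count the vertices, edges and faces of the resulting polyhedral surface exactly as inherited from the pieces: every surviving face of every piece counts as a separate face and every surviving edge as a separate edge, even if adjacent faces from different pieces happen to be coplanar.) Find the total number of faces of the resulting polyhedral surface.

19

A regular tetrahedron: V=4, E=6, F=4.
Attach a heptagonal bipyramid (V=9, E=21, F=14) along a 3-gon: merge 3 vertices and 3 edges, delete both glued faces → V=10, E=24, F=16.
Attach a triangular prism (V=6, E=9, F=5) along a 3-gon: merge 3 vertices and 3 edges, delete both glued faces → V=13, E=30, F=19.
Check: V − E + F = 13 − 30 + 19 = 2.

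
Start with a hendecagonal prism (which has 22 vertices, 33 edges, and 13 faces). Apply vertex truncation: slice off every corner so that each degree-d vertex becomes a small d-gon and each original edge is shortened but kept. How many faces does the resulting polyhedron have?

Truncation replaces each original edge-end by a new vertex, so V′ = 2E = 66.
Each original edge survives, and each old vertex of degree d contributes d new edges; summing degrees gives Σd = 2E, so E′ = E + 2E = 3E = 99.
Each original face survives and each original vertex becomes one new face: F′ = F + V = 35.

35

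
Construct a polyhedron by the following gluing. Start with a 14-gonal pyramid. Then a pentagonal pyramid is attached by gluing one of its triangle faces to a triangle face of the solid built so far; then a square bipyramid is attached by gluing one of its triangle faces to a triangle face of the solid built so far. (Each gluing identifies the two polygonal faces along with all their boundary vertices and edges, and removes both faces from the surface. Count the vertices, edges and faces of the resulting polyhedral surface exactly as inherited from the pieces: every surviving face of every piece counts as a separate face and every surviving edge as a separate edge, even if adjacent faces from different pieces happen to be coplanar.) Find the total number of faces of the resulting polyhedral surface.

A 14-gonal pyramid: V=15, E=28, F=15.
Attach a pentagonal pyramid (V=6, E=10, F=6) along a 3-gon: merge 3 vertices and 3 edges, delete both glued faces → V=18, E=35, F=19.
Attach a square bipyramid (V=6, E=12, F=8) along a 3-gon: merge 3 vertices and 3 edges, delete both glued faces → V=21, E=44, F=25.
Check: V − E + F = 21 − 44 + 25 = 2.

25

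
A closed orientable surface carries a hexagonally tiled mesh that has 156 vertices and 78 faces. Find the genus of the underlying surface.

Every face is a hexagon, so 2E = 6·78 = 468, giving E = 234.
χ = V − E + F = 156 − 234 + 78 = 0.
For a closed orientable surface χ = 2 − 2g, so g = (2 − (0))/2 = 1.

1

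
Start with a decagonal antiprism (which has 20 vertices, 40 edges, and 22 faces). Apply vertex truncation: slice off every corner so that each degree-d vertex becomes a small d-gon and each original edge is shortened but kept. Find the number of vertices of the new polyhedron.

80

Truncation replaces each original edge-end by a new vertex, so V′ = 2E = 80.
Each original edge survives, and each old vertex of degree d contributes d new edges; summing degrees gives Σd = 2E, so E′ = E + 2E = 3E = 120.
Each original face survives and each original vertex becomes one new face: F′ = F + V = 42.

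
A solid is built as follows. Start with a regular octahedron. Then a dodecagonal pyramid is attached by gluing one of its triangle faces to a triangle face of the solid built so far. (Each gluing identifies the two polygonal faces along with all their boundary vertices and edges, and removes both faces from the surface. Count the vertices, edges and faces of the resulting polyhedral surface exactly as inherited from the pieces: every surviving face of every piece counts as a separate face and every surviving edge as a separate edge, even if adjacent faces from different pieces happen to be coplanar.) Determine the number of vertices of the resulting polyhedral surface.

A regular octahedron: V=6, E=12, F=8.
Attach a dodecagonal pyramid (V=13, E=24, F=13) along a 3-gon: merge 3 vertices and 3 edges, delete both glued faces → V=16, E=33, F=19.
Check: V − E + F = 16 − 33 + 19 = 2.

16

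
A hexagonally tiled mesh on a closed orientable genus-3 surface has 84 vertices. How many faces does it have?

χ = 2 − 2·3 = -4, and every face is a hexagon so 6F = 2E.
V − E + F = -4 with E = 6F/2 gives 84 − (6/2 − 1)·F = -4, so F = 44 and E = 132.

44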